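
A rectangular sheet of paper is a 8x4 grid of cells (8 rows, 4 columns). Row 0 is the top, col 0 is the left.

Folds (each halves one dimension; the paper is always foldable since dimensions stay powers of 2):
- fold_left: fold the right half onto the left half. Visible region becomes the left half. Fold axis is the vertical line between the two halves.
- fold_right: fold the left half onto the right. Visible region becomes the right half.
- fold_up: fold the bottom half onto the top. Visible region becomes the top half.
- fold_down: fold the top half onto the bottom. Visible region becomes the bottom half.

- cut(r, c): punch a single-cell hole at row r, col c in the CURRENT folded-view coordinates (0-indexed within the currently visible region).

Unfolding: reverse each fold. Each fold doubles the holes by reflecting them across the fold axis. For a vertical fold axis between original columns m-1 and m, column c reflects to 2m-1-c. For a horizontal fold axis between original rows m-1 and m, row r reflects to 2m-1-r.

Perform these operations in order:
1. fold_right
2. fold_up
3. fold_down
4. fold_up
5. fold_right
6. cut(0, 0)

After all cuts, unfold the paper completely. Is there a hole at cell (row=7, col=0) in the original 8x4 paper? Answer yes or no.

Answer: yes

Derivation:
Op 1 fold_right: fold axis v@2; visible region now rows[0,8) x cols[2,4) = 8x2
Op 2 fold_up: fold axis h@4; visible region now rows[0,4) x cols[2,4) = 4x2
Op 3 fold_down: fold axis h@2; visible region now rows[2,4) x cols[2,4) = 2x2
Op 4 fold_up: fold axis h@3; visible region now rows[2,3) x cols[2,4) = 1x2
Op 5 fold_right: fold axis v@3; visible region now rows[2,3) x cols[3,4) = 1x1
Op 6 cut(0, 0): punch at orig (2,3); cuts so far [(2, 3)]; region rows[2,3) x cols[3,4) = 1x1
Unfold 1 (reflect across v@3): 2 holes -> [(2, 2), (2, 3)]
Unfold 2 (reflect across h@3): 4 holes -> [(2, 2), (2, 3), (3, 2), (3, 3)]
Unfold 3 (reflect across h@2): 8 holes -> [(0, 2), (0, 3), (1, 2), (1, 3), (2, 2), (2, 3), (3, 2), (3, 3)]
Unfold 4 (reflect across h@4): 16 holes -> [(0, 2), (0, 3), (1, 2), (1, 3), (2, 2), (2, 3), (3, 2), (3, 3), (4, 2), (4, 3), (5, 2), (5, 3), (6, 2), (6, 3), (7, 2), (7, 3)]
Unfold 5 (reflect across v@2): 32 holes -> [(0, 0), (0, 1), (0, 2), (0, 3), (1, 0), (1, 1), (1, 2), (1, 3), (2, 0), (2, 1), (2, 2), (2, 3), (3, 0), (3, 1), (3, 2), (3, 3), (4, 0), (4, 1), (4, 2), (4, 3), (5, 0), (5, 1), (5, 2), (5, 3), (6, 0), (6, 1), (6, 2), (6, 3), (7, 0), (7, 1), (7, 2), (7, 3)]
Holes: [(0, 0), (0, 1), (0, 2), (0, 3), (1, 0), (1, 1), (1, 2), (1, 3), (2, 0), (2, 1), (2, 2), (2, 3), (3, 0), (3, 1), (3, 2), (3, 3), (4, 0), (4, 1), (4, 2), (4, 3), (5, 0), (5, 1), (5, 2), (5, 3), (6, 0), (6, 1), (6, 2), (6, 3), (7, 0), (7, 1), (7, 2), (7, 3)]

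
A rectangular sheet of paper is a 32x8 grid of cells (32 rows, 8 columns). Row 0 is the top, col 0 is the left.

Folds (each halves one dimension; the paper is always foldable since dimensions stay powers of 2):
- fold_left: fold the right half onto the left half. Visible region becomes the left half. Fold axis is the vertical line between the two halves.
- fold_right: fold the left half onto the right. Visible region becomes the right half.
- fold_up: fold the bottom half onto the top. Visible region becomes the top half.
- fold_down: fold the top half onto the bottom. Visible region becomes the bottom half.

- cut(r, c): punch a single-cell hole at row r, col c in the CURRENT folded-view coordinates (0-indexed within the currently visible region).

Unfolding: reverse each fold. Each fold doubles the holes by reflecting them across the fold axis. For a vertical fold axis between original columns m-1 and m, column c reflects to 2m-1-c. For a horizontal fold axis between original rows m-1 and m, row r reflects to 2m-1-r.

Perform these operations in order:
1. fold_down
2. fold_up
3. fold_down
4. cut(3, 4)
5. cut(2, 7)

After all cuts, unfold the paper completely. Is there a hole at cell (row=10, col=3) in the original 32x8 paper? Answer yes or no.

Answer: no

Derivation:
Op 1 fold_down: fold axis h@16; visible region now rows[16,32) x cols[0,8) = 16x8
Op 2 fold_up: fold axis h@24; visible region now rows[16,24) x cols[0,8) = 8x8
Op 3 fold_down: fold axis h@20; visible region now rows[20,24) x cols[0,8) = 4x8
Op 4 cut(3, 4): punch at orig (23,4); cuts so far [(23, 4)]; region rows[20,24) x cols[0,8) = 4x8
Op 5 cut(2, 7): punch at orig (22,7); cuts so far [(22, 7), (23, 4)]; region rows[20,24) x cols[0,8) = 4x8
Unfold 1 (reflect across h@20): 4 holes -> [(16, 4), (17, 7), (22, 7), (23, 4)]
Unfold 2 (reflect across h@24): 8 holes -> [(16, 4), (17, 7), (22, 7), (23, 4), (24, 4), (25, 7), (30, 7), (31, 4)]
Unfold 3 (reflect across h@16): 16 holes -> [(0, 4), (1, 7), (6, 7), (7, 4), (8, 4), (9, 7), (14, 7), (15, 4), (16, 4), (17, 7), (22, 7), (23, 4), (24, 4), (25, 7), (30, 7), (31, 4)]
Holes: [(0, 4), (1, 7), (6, 7), (7, 4), (8, 4), (9, 7), (14, 7), (15, 4), (16, 4), (17, 7), (22, 7), (23, 4), (24, 4), (25, 7), (30, 7), (31, 4)]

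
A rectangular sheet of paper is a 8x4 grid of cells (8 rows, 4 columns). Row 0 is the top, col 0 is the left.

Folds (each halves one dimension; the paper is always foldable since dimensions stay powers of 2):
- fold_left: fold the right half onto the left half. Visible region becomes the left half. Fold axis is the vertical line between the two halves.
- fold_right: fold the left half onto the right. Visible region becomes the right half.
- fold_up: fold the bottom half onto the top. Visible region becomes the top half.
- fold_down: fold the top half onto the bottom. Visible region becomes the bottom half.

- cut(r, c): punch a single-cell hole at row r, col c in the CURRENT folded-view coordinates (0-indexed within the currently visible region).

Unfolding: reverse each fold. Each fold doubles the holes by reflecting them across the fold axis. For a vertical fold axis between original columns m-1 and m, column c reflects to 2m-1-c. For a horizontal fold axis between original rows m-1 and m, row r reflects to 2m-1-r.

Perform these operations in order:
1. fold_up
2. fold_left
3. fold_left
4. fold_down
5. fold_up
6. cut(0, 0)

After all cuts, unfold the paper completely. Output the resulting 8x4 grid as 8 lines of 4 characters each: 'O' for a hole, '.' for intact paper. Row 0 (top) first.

Answer: OOOO
OOOO
OOOO
OOOO
OOOO
OOOO
OOOO
OOOO

Derivation:
Op 1 fold_up: fold axis h@4; visible region now rows[0,4) x cols[0,4) = 4x4
Op 2 fold_left: fold axis v@2; visible region now rows[0,4) x cols[0,2) = 4x2
Op 3 fold_left: fold axis v@1; visible region now rows[0,4) x cols[0,1) = 4x1
Op 4 fold_down: fold axis h@2; visible region now rows[2,4) x cols[0,1) = 2x1
Op 5 fold_up: fold axis h@3; visible region now rows[2,3) x cols[0,1) = 1x1
Op 6 cut(0, 0): punch at orig (2,0); cuts so far [(2, 0)]; region rows[2,3) x cols[0,1) = 1x1
Unfold 1 (reflect across h@3): 2 holes -> [(2, 0), (3, 0)]
Unfold 2 (reflect across h@2): 4 holes -> [(0, 0), (1, 0), (2, 0), (3, 0)]
Unfold 3 (reflect across v@1): 8 holes -> [(0, 0), (0, 1), (1, 0), (1, 1), (2, 0), (2, 1), (3, 0), (3, 1)]
Unfold 4 (reflect across v@2): 16 holes -> [(0, 0), (0, 1), (0, 2), (0, 3), (1, 0), (1, 1), (1, 2), (1, 3), (2, 0), (2, 1), (2, 2), (2, 3), (3, 0), (3, 1), (3, 2), (3, 3)]
Unfold 5 (reflect across h@4): 32 holes -> [(0, 0), (0, 1), (0, 2), (0, 3), (1, 0), (1, 1), (1, 2), (1, 3), (2, 0), (2, 1), (2, 2), (2, 3), (3, 0), (3, 1), (3, 2), (3, 3), (4, 0), (4, 1), (4, 2), (4, 3), (5, 0), (5, 1), (5, 2), (5, 3), (6, 0), (6, 1), (6, 2), (6, 3), (7, 0), (7, 1), (7, 2), (7, 3)]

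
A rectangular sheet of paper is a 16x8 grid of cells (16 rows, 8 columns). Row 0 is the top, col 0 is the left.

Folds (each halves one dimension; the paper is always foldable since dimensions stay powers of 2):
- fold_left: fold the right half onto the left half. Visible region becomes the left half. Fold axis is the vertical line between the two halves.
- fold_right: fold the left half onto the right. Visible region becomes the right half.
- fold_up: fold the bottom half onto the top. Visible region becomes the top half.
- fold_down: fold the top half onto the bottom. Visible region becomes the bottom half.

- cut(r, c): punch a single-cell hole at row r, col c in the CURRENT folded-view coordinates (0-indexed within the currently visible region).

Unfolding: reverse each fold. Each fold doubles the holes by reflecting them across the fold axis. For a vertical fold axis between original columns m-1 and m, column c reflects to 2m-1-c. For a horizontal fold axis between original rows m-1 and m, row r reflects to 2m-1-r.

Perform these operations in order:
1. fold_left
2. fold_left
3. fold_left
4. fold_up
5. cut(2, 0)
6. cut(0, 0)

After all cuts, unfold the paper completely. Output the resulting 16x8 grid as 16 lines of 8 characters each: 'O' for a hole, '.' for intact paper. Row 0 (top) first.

Op 1 fold_left: fold axis v@4; visible region now rows[0,16) x cols[0,4) = 16x4
Op 2 fold_left: fold axis v@2; visible region now rows[0,16) x cols[0,2) = 16x2
Op 3 fold_left: fold axis v@1; visible region now rows[0,16) x cols[0,1) = 16x1
Op 4 fold_up: fold axis h@8; visible region now rows[0,8) x cols[0,1) = 8x1
Op 5 cut(2, 0): punch at orig (2,0); cuts so far [(2, 0)]; region rows[0,8) x cols[0,1) = 8x1
Op 6 cut(0, 0): punch at orig (0,0); cuts so far [(0, 0), (2, 0)]; region rows[0,8) x cols[0,1) = 8x1
Unfold 1 (reflect across h@8): 4 holes -> [(0, 0), (2, 0), (13, 0), (15, 0)]
Unfold 2 (reflect across v@1): 8 holes -> [(0, 0), (0, 1), (2, 0), (2, 1), (13, 0), (13, 1), (15, 0), (15, 1)]
Unfold 3 (reflect across v@2): 16 holes -> [(0, 0), (0, 1), (0, 2), (0, 3), (2, 0), (2, 1), (2, 2), (2, 3), (13, 0), (13, 1), (13, 2), (13, 3), (15, 0), (15, 1), (15, 2), (15, 3)]
Unfold 4 (reflect across v@4): 32 holes -> [(0, 0), (0, 1), (0, 2), (0, 3), (0, 4), (0, 5), (0, 6), (0, 7), (2, 0), (2, 1), (2, 2), (2, 3), (2, 4), (2, 5), (2, 6), (2, 7), (13, 0), (13, 1), (13, 2), (13, 3), (13, 4), (13, 5), (13, 6), (13, 7), (15, 0), (15, 1), (15, 2), (15, 3), (15, 4), (15, 5), (15, 6), (15, 7)]

Answer: OOOOOOOO
........
OOOOOOOO
........
........
........
........
........
........
........
........
........
........
OOOOOOOO
........
OOOOOOOO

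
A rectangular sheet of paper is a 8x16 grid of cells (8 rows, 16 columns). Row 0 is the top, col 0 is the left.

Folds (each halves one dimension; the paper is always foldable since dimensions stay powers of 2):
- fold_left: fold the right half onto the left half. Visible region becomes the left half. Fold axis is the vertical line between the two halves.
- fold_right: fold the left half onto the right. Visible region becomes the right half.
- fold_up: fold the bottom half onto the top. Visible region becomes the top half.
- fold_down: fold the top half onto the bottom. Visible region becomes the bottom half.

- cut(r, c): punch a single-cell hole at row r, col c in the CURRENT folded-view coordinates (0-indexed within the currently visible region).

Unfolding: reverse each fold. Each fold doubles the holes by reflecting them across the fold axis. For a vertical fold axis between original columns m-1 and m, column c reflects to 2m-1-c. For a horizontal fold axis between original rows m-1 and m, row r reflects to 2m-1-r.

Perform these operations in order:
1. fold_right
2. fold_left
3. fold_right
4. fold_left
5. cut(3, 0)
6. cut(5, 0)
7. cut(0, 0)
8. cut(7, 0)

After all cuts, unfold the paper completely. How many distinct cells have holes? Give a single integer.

Answer: 64

Derivation:
Op 1 fold_right: fold axis v@8; visible region now rows[0,8) x cols[8,16) = 8x8
Op 2 fold_left: fold axis v@12; visible region now rows[0,8) x cols[8,12) = 8x4
Op 3 fold_right: fold axis v@10; visible region now rows[0,8) x cols[10,12) = 8x2
Op 4 fold_left: fold axis v@11; visible region now rows[0,8) x cols[10,11) = 8x1
Op 5 cut(3, 0): punch at orig (3,10); cuts so far [(3, 10)]; region rows[0,8) x cols[10,11) = 8x1
Op 6 cut(5, 0): punch at orig (5,10); cuts so far [(3, 10), (5, 10)]; region rows[0,8) x cols[10,11) = 8x1
Op 7 cut(0, 0): punch at orig (0,10); cuts so far [(0, 10), (3, 10), (5, 10)]; region rows[0,8) x cols[10,11) = 8x1
Op 8 cut(7, 0): punch at orig (7,10); cuts so far [(0, 10), (3, 10), (5, 10), (7, 10)]; region rows[0,8) x cols[10,11) = 8x1
Unfold 1 (reflect across v@11): 8 holes -> [(0, 10), (0, 11), (3, 10), (3, 11), (5, 10), (5, 11), (7, 10), (7, 11)]
Unfold 2 (reflect across v@10): 16 holes -> [(0, 8), (0, 9), (0, 10), (0, 11), (3, 8), (3, 9), (3, 10), (3, 11), (5, 8), (5, 9), (5, 10), (5, 11), (7, 8), (7, 9), (7, 10), (7, 11)]
Unfold 3 (reflect across v@12): 32 holes -> [(0, 8), (0, 9), (0, 10), (0, 11), (0, 12), (0, 13), (0, 14), (0, 15), (3, 8), (3, 9), (3, 10), (3, 11), (3, 12), (3, 13), (3, 14), (3, 15), (5, 8), (5, 9), (5, 10), (5, 11), (5, 12), (5, 13), (5, 14), (5, 15), (7, 8), (7, 9), (7, 10), (7, 11), (7, 12), (7, 13), (7, 14), (7, 15)]
Unfold 4 (reflect across v@8): 64 holes -> [(0, 0), (0, 1), (0, 2), (0, 3), (0, 4), (0, 5), (0, 6), (0, 7), (0, 8), (0, 9), (0, 10), (0, 11), (0, 12), (0, 13), (0, 14), (0, 15), (3, 0), (3, 1), (3, 2), (3, 3), (3, 4), (3, 5), (3, 6), (3, 7), (3, 8), (3, 9), (3, 10), (3, 11), (3, 12), (3, 13), (3, 14), (3, 15), (5, 0), (5, 1), (5, 2), (5, 3), (5, 4), (5, 5), (5, 6), (5, 7), (5, 8), (5, 9), (5, 10), (5, 11), (5, 12), (5, 13), (5, 14), (5, 15), (7, 0), (7, 1), (7, 2), (7, 3), (7, 4), (7, 5), (7, 6), (7, 7), (7, 8), (7, 9), (7, 10), (7, 11), (7, 12), (7, 13), (7, 14), (7, 15)]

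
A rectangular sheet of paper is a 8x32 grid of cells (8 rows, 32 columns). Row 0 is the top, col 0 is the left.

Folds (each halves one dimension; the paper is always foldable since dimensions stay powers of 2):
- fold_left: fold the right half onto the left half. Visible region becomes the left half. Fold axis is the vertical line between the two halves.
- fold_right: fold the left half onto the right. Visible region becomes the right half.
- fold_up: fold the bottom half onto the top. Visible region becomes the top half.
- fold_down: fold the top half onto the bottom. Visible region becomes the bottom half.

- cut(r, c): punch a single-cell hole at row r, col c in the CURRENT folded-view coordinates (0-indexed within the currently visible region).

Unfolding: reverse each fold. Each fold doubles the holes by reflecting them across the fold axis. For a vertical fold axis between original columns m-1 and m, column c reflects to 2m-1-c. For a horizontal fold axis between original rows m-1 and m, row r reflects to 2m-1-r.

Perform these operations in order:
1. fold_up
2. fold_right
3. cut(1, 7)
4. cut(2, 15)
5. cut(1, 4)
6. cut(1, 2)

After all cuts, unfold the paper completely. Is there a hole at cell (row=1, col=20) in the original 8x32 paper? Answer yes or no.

Answer: yes

Derivation:
Op 1 fold_up: fold axis h@4; visible region now rows[0,4) x cols[0,32) = 4x32
Op 2 fold_right: fold axis v@16; visible region now rows[0,4) x cols[16,32) = 4x16
Op 3 cut(1, 7): punch at orig (1,23); cuts so far [(1, 23)]; region rows[0,4) x cols[16,32) = 4x16
Op 4 cut(2, 15): punch at orig (2,31); cuts so far [(1, 23), (2, 31)]; region rows[0,4) x cols[16,32) = 4x16
Op 5 cut(1, 4): punch at orig (1,20); cuts so far [(1, 20), (1, 23), (2, 31)]; region rows[0,4) x cols[16,32) = 4x16
Op 6 cut(1, 2): punch at orig (1,18); cuts so far [(1, 18), (1, 20), (1, 23), (2, 31)]; region rows[0,4) x cols[16,32) = 4x16
Unfold 1 (reflect across v@16): 8 holes -> [(1, 8), (1, 11), (1, 13), (1, 18), (1, 20), (1, 23), (2, 0), (2, 31)]
Unfold 2 (reflect across h@4): 16 holes -> [(1, 8), (1, 11), (1, 13), (1, 18), (1, 20), (1, 23), (2, 0), (2, 31), (5, 0), (5, 31), (6, 8), (6, 11), (6, 13), (6, 18), (6, 20), (6, 23)]
Holes: [(1, 8), (1, 11), (1, 13), (1, 18), (1, 20), (1, 23), (2, 0), (2, 31), (5, 0), (5, 31), (6, 8), (6, 11), (6, 13), (6, 18), (6, 20), (6, 23)]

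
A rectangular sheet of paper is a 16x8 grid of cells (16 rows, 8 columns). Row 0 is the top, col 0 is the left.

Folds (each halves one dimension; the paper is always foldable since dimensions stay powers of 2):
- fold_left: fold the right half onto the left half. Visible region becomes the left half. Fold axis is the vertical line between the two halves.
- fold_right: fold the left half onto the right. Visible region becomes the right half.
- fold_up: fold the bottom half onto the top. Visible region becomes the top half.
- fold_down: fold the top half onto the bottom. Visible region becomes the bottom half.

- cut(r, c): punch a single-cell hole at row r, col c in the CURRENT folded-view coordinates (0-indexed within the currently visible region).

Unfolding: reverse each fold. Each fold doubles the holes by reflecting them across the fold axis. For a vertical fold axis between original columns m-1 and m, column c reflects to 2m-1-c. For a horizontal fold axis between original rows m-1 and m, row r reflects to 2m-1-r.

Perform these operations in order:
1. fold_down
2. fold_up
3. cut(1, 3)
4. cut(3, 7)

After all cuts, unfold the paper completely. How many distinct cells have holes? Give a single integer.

Answer: 8

Derivation:
Op 1 fold_down: fold axis h@8; visible region now rows[8,16) x cols[0,8) = 8x8
Op 2 fold_up: fold axis h@12; visible region now rows[8,12) x cols[0,8) = 4x8
Op 3 cut(1, 3): punch at orig (9,3); cuts so far [(9, 3)]; region rows[8,12) x cols[0,8) = 4x8
Op 4 cut(3, 7): punch at orig (11,7); cuts so far [(9, 3), (11, 7)]; region rows[8,12) x cols[0,8) = 4x8
Unfold 1 (reflect across h@12): 4 holes -> [(9, 3), (11, 7), (12, 7), (14, 3)]
Unfold 2 (reflect across h@8): 8 holes -> [(1, 3), (3, 7), (4, 7), (6, 3), (9, 3), (11, 7), (12, 7), (14, 3)]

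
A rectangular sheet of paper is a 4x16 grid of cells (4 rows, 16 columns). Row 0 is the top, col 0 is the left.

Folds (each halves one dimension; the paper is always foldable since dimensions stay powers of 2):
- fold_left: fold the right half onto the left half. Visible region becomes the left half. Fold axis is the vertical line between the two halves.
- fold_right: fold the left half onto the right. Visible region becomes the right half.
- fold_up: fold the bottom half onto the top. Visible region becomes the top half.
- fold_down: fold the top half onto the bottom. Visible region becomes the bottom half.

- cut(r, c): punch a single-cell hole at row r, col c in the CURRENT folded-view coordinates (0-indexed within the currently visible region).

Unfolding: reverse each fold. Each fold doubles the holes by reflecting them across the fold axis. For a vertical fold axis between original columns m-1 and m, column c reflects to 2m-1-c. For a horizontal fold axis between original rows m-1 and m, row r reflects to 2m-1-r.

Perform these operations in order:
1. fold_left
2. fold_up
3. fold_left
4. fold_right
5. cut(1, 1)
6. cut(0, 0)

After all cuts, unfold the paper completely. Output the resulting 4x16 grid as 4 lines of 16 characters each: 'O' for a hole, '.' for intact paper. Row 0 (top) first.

Op 1 fold_left: fold axis v@8; visible region now rows[0,4) x cols[0,8) = 4x8
Op 2 fold_up: fold axis h@2; visible region now rows[0,2) x cols[0,8) = 2x8
Op 3 fold_left: fold axis v@4; visible region now rows[0,2) x cols[0,4) = 2x4
Op 4 fold_right: fold axis v@2; visible region now rows[0,2) x cols[2,4) = 2x2
Op 5 cut(1, 1): punch at orig (1,3); cuts so far [(1, 3)]; region rows[0,2) x cols[2,4) = 2x2
Op 6 cut(0, 0): punch at orig (0,2); cuts so far [(0, 2), (1, 3)]; region rows[0,2) x cols[2,4) = 2x2
Unfold 1 (reflect across v@2): 4 holes -> [(0, 1), (0, 2), (1, 0), (1, 3)]
Unfold 2 (reflect across v@4): 8 holes -> [(0, 1), (0, 2), (0, 5), (0, 6), (1, 0), (1, 3), (1, 4), (1, 7)]
Unfold 3 (reflect across h@2): 16 holes -> [(0, 1), (0, 2), (0, 5), (0, 6), (1, 0), (1, 3), (1, 4), (1, 7), (2, 0), (2, 3), (2, 4), (2, 7), (3, 1), (3, 2), (3, 5), (3, 6)]
Unfold 4 (reflect across v@8): 32 holes -> [(0, 1), (0, 2), (0, 5), (0, 6), (0, 9), (0, 10), (0, 13), (0, 14), (1, 0), (1, 3), (1, 4), (1, 7), (1, 8), (1, 11), (1, 12), (1, 15), (2, 0), (2, 3), (2, 4), (2, 7), (2, 8), (2, 11), (2, 12), (2, 15), (3, 1), (3, 2), (3, 5), (3, 6), (3, 9), (3, 10), (3, 13), (3, 14)]

Answer: .OO..OO..OO..OO.
O..OO..OO..OO..O
O..OO..OO..OO..O
.OO..OO..OO..OO.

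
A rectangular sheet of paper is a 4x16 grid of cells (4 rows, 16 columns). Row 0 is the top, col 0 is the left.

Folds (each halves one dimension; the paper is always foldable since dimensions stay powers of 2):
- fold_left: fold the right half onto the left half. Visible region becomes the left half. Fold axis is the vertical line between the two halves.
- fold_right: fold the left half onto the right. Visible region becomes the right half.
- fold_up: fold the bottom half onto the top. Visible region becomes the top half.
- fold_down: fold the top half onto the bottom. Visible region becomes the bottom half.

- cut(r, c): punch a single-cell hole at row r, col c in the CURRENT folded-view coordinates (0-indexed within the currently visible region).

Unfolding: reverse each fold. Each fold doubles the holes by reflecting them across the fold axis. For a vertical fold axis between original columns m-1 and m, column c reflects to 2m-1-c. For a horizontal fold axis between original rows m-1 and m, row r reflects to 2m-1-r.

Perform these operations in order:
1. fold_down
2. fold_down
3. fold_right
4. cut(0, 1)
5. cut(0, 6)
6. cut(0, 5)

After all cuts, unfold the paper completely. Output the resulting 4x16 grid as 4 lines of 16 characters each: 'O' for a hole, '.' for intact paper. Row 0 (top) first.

Answer: .OO...O..O...OO.
.OO...O..O...OO.
.OO...O..O...OO.
.OO...O..O...OO.

Derivation:
Op 1 fold_down: fold axis h@2; visible region now rows[2,4) x cols[0,16) = 2x16
Op 2 fold_down: fold axis h@3; visible region now rows[3,4) x cols[0,16) = 1x16
Op 3 fold_right: fold axis v@8; visible region now rows[3,4) x cols[8,16) = 1x8
Op 4 cut(0, 1): punch at orig (3,9); cuts so far [(3, 9)]; region rows[3,4) x cols[8,16) = 1x8
Op 5 cut(0, 6): punch at orig (3,14); cuts so far [(3, 9), (3, 14)]; region rows[3,4) x cols[8,16) = 1x8
Op 6 cut(0, 5): punch at orig (3,13); cuts so far [(3, 9), (3, 13), (3, 14)]; region rows[3,4) x cols[8,16) = 1x8
Unfold 1 (reflect across v@8): 6 holes -> [(3, 1), (3, 2), (3, 6), (3, 9), (3, 13), (3, 14)]
Unfold 2 (reflect across h@3): 12 holes -> [(2, 1), (2, 2), (2, 6), (2, 9), (2, 13), (2, 14), (3, 1), (3, 2), (3, 6), (3, 9), (3, 13), (3, 14)]
Unfold 3 (reflect across h@2): 24 holes -> [(0, 1), (0, 2), (0, 6), (0, 9), (0, 13), (0, 14), (1, 1), (1, 2), (1, 6), (1, 9), (1, 13), (1, 14), (2, 1), (2, 2), (2, 6), (2, 9), (2, 13), (2, 14), (3, 1), (3, 2), (3, 6), (3, 9), (3, 13), (3, 14)]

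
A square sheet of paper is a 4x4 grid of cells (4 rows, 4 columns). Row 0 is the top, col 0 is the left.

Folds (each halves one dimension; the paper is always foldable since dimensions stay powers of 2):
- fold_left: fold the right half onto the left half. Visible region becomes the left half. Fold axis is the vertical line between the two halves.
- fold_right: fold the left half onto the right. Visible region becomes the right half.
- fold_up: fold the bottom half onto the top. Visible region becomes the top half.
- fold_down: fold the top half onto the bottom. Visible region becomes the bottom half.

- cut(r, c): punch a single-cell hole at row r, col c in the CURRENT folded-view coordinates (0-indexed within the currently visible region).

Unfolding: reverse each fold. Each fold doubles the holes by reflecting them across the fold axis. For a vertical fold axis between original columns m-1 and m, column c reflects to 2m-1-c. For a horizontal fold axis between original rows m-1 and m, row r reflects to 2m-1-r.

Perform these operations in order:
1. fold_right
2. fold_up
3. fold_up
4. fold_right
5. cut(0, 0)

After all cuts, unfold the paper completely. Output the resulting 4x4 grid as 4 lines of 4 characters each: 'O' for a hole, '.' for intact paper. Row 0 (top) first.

Op 1 fold_right: fold axis v@2; visible region now rows[0,4) x cols[2,4) = 4x2
Op 2 fold_up: fold axis h@2; visible region now rows[0,2) x cols[2,4) = 2x2
Op 3 fold_up: fold axis h@1; visible region now rows[0,1) x cols[2,4) = 1x2
Op 4 fold_right: fold axis v@3; visible region now rows[0,1) x cols[3,4) = 1x1
Op 5 cut(0, 0): punch at orig (0,3); cuts so far [(0, 3)]; region rows[0,1) x cols[3,4) = 1x1
Unfold 1 (reflect across v@3): 2 holes -> [(0, 2), (0, 3)]
Unfold 2 (reflect across h@1): 4 holes -> [(0, 2), (0, 3), (1, 2), (1, 3)]
Unfold 3 (reflect across h@2): 8 holes -> [(0, 2), (0, 3), (1, 2), (1, 3), (2, 2), (2, 3), (3, 2), (3, 3)]
Unfold 4 (reflect across v@2): 16 holes -> [(0, 0), (0, 1), (0, 2), (0, 3), (1, 0), (1, 1), (1, 2), (1, 3), (2, 0), (2, 1), (2, 2), (2, 3), (3, 0), (3, 1), (3, 2), (3, 3)]

Answer: OOOO
OOOO
OOOO
OOOO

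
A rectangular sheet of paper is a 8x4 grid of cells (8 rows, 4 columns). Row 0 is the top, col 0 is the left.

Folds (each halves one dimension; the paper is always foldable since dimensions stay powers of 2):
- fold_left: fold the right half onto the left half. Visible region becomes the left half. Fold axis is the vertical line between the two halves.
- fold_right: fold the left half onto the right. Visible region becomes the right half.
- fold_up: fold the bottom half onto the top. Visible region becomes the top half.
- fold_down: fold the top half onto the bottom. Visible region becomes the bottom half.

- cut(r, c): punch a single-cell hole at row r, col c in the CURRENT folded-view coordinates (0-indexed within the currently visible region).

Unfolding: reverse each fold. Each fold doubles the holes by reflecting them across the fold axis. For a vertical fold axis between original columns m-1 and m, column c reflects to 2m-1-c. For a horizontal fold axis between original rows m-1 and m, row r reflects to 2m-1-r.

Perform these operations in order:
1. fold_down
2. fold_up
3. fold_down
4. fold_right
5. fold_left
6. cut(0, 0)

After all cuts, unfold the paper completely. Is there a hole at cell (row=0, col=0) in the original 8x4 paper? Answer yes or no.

Answer: yes

Derivation:
Op 1 fold_down: fold axis h@4; visible region now rows[4,8) x cols[0,4) = 4x4
Op 2 fold_up: fold axis h@6; visible region now rows[4,6) x cols[0,4) = 2x4
Op 3 fold_down: fold axis h@5; visible region now rows[5,6) x cols[0,4) = 1x4
Op 4 fold_right: fold axis v@2; visible region now rows[5,6) x cols[2,4) = 1x2
Op 5 fold_left: fold axis v@3; visible region now rows[5,6) x cols[2,3) = 1x1
Op 6 cut(0, 0): punch at orig (5,2); cuts so far [(5, 2)]; region rows[5,6) x cols[2,3) = 1x1
Unfold 1 (reflect across v@3): 2 holes -> [(5, 2), (5, 3)]
Unfold 2 (reflect across v@2): 4 holes -> [(5, 0), (5, 1), (5, 2), (5, 3)]
Unfold 3 (reflect across h@5): 8 holes -> [(4, 0), (4, 1), (4, 2), (4, 3), (5, 0), (5, 1), (5, 2), (5, 3)]
Unfold 4 (reflect across h@6): 16 holes -> [(4, 0), (4, 1), (4, 2), (4, 3), (5, 0), (5, 1), (5, 2), (5, 3), (6, 0), (6, 1), (6, 2), (6, 3), (7, 0), (7, 1), (7, 2), (7, 3)]
Unfold 5 (reflect across h@4): 32 holes -> [(0, 0), (0, 1), (0, 2), (0, 3), (1, 0), (1, 1), (1, 2), (1, 3), (2, 0), (2, 1), (2, 2), (2, 3), (3, 0), (3, 1), (3, 2), (3, 3), (4, 0), (4, 1), (4, 2), (4, 3), (5, 0), (5, 1), (5, 2), (5, 3), (6, 0), (6, 1), (6, 2), (6, 3), (7, 0), (7, 1), (7, 2), (7, 3)]
Holes: [(0, 0), (0, 1), (0, 2), (0, 3), (1, 0), (1, 1), (1, 2), (1, 3), (2, 0), (2, 1), (2, 2), (2, 3), (3, 0), (3, 1), (3, 2), (3, 3), (4, 0), (4, 1), (4, 2), (4, 3), (5, 0), (5, 1), (5, 2), (5, 3), (6, 0), (6, 1), (6, 2), (6, 3), (7, 0), (7, 1), (7, 2), (7, 3)]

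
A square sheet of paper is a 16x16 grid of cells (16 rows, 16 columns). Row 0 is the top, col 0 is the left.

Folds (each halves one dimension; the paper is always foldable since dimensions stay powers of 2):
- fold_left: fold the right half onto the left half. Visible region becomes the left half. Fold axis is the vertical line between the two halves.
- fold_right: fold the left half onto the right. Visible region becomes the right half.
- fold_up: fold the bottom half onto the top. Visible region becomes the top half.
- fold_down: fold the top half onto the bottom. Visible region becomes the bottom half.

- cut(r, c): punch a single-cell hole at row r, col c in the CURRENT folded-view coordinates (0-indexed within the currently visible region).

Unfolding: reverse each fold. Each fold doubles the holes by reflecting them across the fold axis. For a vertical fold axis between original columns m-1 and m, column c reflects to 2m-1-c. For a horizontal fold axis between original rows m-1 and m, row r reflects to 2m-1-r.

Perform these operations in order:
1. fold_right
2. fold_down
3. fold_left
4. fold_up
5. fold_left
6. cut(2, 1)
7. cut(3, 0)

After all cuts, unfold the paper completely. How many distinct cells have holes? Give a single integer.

Op 1 fold_right: fold axis v@8; visible region now rows[0,16) x cols[8,16) = 16x8
Op 2 fold_down: fold axis h@8; visible region now rows[8,16) x cols[8,16) = 8x8
Op 3 fold_left: fold axis v@12; visible region now rows[8,16) x cols[8,12) = 8x4
Op 4 fold_up: fold axis h@12; visible region now rows[8,12) x cols[8,12) = 4x4
Op 5 fold_left: fold axis v@10; visible region now rows[8,12) x cols[8,10) = 4x2
Op 6 cut(2, 1): punch at orig (10,9); cuts so far [(10, 9)]; region rows[8,12) x cols[8,10) = 4x2
Op 7 cut(3, 0): punch at orig (11,8); cuts so far [(10, 9), (11, 8)]; region rows[8,12) x cols[8,10) = 4x2
Unfold 1 (reflect across v@10): 4 holes -> [(10, 9), (10, 10), (11, 8), (11, 11)]
Unfold 2 (reflect across h@12): 8 holes -> [(10, 9), (10, 10), (11, 8), (11, 11), (12, 8), (12, 11), (13, 9), (13, 10)]
Unfold 3 (reflect across v@12): 16 holes -> [(10, 9), (10, 10), (10, 13), (10, 14), (11, 8), (11, 11), (11, 12), (11, 15), (12, 8), (12, 11), (12, 12), (12, 15), (13, 9), (13, 10), (13, 13), (13, 14)]
Unfold 4 (reflect across h@8): 32 holes -> [(2, 9), (2, 10), (2, 13), (2, 14), (3, 8), (3, 11), (3, 12), (3, 15), (4, 8), (4, 11), (4, 12), (4, 15), (5, 9), (5, 10), (5, 13), (5, 14), (10, 9), (10, 10), (10, 13), (10, 14), (11, 8), (11, 11), (11, 12), (11, 15), (12, 8), (12, 11), (12, 12), (12, 15), (13, 9), (13, 10), (13, 13), (13, 14)]
Unfold 5 (reflect across v@8): 64 holes -> [(2, 1), (2, 2), (2, 5), (2, 6), (2, 9), (2, 10), (2, 13), (2, 14), (3, 0), (3, 3), (3, 4), (3, 7), (3, 8), (3, 11), (3, 12), (3, 15), (4, 0), (4, 3), (4, 4), (4, 7), (4, 8), (4, 11), (4, 12), (4, 15), (5, 1), (5, 2), (5, 5), (5, 6), (5, 9), (5, 10), (5, 13), (5, 14), (10, 1), (10, 2), (10, 5), (10, 6), (10, 9), (10, 10), (10, 13), (10, 14), (11, 0), (11, 3), (11, 4), (11, 7), (11, 8), (11, 11), (11, 12), (11, 15), (12, 0), (12, 3), (12, 4), (12, 7), (12, 8), (12, 11), (12, 12), (12, 15), (13, 1), (13, 2), (13, 5), (13, 6), (13, 9), (13, 10), (13, 13), (13, 14)]

Answer: 64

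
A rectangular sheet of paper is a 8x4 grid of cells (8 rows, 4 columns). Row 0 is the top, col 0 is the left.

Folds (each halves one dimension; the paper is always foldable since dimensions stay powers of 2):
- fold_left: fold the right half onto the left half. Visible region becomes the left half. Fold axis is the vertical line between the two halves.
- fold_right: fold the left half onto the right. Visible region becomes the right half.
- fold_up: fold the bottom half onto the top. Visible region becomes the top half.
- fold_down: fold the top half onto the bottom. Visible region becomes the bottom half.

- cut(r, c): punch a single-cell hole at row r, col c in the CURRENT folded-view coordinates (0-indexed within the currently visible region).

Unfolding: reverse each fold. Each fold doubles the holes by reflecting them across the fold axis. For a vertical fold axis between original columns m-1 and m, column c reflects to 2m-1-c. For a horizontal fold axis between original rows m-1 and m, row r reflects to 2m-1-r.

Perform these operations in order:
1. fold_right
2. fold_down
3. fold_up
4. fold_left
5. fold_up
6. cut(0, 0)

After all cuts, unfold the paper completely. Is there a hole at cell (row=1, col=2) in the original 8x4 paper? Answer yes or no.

Answer: yes

Derivation:
Op 1 fold_right: fold axis v@2; visible region now rows[0,8) x cols[2,4) = 8x2
Op 2 fold_down: fold axis h@4; visible region now rows[4,8) x cols[2,4) = 4x2
Op 3 fold_up: fold axis h@6; visible region now rows[4,6) x cols[2,4) = 2x2
Op 4 fold_left: fold axis v@3; visible region now rows[4,6) x cols[2,3) = 2x1
Op 5 fold_up: fold axis h@5; visible region now rows[4,5) x cols[2,3) = 1x1
Op 6 cut(0, 0): punch at orig (4,2); cuts so far [(4, 2)]; region rows[4,5) x cols[2,3) = 1x1
Unfold 1 (reflect across h@5): 2 holes -> [(4, 2), (5, 2)]
Unfold 2 (reflect across v@3): 4 holes -> [(4, 2), (4, 3), (5, 2), (5, 3)]
Unfold 3 (reflect across h@6): 8 holes -> [(4, 2), (4, 3), (5, 2), (5, 3), (6, 2), (6, 3), (7, 2), (7, 3)]
Unfold 4 (reflect across h@4): 16 holes -> [(0, 2), (0, 3), (1, 2), (1, 3), (2, 2), (2, 3), (3, 2), (3, 3), (4, 2), (4, 3), (5, 2), (5, 3), (6, 2), (6, 3), (7, 2), (7, 3)]
Unfold 5 (reflect across v@2): 32 holes -> [(0, 0), (0, 1), (0, 2), (0, 3), (1, 0), (1, 1), (1, 2), (1, 3), (2, 0), (2, 1), (2, 2), (2, 3), (3, 0), (3, 1), (3, 2), (3, 3), (4, 0), (4, 1), (4, 2), (4, 3), (5, 0), (5, 1), (5, 2), (5, 3), (6, 0), (6, 1), (6, 2), (6, 3), (7, 0), (7, 1), (7, 2), (7, 3)]
Holes: [(0, 0), (0, 1), (0, 2), (0, 3), (1, 0), (1, 1), (1, 2), (1, 3), (2, 0), (2, 1), (2, 2), (2, 3), (3, 0), (3, 1), (3, 2), (3, 3), (4, 0), (4, 1), (4, 2), (4, 3), (5, 0), (5, 1), (5, 2), (5, 3), (6, 0), (6, 1), (6, 2), (6, 3), (7, 0), (7, 1), (7, 2), (7, 3)]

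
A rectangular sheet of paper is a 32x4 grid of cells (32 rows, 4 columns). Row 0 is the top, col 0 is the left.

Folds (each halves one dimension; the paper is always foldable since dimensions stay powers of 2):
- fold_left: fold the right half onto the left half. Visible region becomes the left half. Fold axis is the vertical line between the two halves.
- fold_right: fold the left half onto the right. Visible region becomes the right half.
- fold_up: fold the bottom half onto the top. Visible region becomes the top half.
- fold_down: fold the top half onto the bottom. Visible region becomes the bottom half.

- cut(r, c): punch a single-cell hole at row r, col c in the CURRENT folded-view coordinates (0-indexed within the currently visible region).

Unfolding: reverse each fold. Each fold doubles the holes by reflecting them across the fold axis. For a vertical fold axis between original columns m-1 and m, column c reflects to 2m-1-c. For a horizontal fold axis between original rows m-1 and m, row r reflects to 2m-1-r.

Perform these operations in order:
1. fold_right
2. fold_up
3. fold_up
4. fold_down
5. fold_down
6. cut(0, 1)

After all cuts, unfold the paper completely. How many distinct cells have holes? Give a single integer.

Op 1 fold_right: fold axis v@2; visible region now rows[0,32) x cols[2,4) = 32x2
Op 2 fold_up: fold axis h@16; visible region now rows[0,16) x cols[2,4) = 16x2
Op 3 fold_up: fold axis h@8; visible region now rows[0,8) x cols[2,4) = 8x2
Op 4 fold_down: fold axis h@4; visible region now rows[4,8) x cols[2,4) = 4x2
Op 5 fold_down: fold axis h@6; visible region now rows[6,8) x cols[2,4) = 2x2
Op 6 cut(0, 1): punch at orig (6,3); cuts so far [(6, 3)]; region rows[6,8) x cols[2,4) = 2x2
Unfold 1 (reflect across h@6): 2 holes -> [(5, 3), (6, 3)]
Unfold 2 (reflect across h@4): 4 holes -> [(1, 3), (2, 3), (5, 3), (6, 3)]
Unfold 3 (reflect across h@8): 8 holes -> [(1, 3), (2, 3), (5, 3), (6, 3), (9, 3), (10, 3), (13, 3), (14, 3)]
Unfold 4 (reflect across h@16): 16 holes -> [(1, 3), (2, 3), (5, 3), (6, 3), (9, 3), (10, 3), (13, 3), (14, 3), (17, 3), (18, 3), (21, 3), (22, 3), (25, 3), (26, 3), (29, 3), (30, 3)]
Unfold 5 (reflect across v@2): 32 holes -> [(1, 0), (1, 3), (2, 0), (2, 3), (5, 0), (5, 3), (6, 0), (6, 3), (9, 0), (9, 3), (10, 0), (10, 3), (13, 0), (13, 3), (14, 0), (14, 3), (17, 0), (17, 3), (18, 0), (18, 3), (21, 0), (21, 3), (22, 0), (22, 3), (25, 0), (25, 3), (26, 0), (26, 3), (29, 0), (29, 3), (30, 0), (30, 3)]

Answer: 32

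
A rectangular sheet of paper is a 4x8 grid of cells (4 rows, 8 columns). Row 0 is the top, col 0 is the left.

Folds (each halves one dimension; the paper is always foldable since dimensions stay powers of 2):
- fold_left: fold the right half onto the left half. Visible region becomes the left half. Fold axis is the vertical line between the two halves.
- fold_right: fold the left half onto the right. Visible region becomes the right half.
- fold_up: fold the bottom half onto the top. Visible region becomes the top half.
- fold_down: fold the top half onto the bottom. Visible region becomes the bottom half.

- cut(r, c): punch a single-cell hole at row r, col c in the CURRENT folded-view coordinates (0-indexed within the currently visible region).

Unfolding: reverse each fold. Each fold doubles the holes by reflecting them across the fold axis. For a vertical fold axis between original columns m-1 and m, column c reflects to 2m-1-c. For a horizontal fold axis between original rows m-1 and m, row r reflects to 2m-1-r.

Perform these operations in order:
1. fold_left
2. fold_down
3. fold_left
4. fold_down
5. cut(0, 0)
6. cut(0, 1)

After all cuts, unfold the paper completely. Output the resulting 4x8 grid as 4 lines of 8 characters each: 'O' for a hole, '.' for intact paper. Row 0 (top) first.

Op 1 fold_left: fold axis v@4; visible region now rows[0,4) x cols[0,4) = 4x4
Op 2 fold_down: fold axis h@2; visible region now rows[2,4) x cols[0,4) = 2x4
Op 3 fold_left: fold axis v@2; visible region now rows[2,4) x cols[0,2) = 2x2
Op 4 fold_down: fold axis h@3; visible region now rows[3,4) x cols[0,2) = 1x2
Op 5 cut(0, 0): punch at orig (3,0); cuts so far [(3, 0)]; region rows[3,4) x cols[0,2) = 1x2
Op 6 cut(0, 1): punch at orig (3,1); cuts so far [(3, 0), (3, 1)]; region rows[3,4) x cols[0,2) = 1x2
Unfold 1 (reflect across h@3): 4 holes -> [(2, 0), (2, 1), (3, 0), (3, 1)]
Unfold 2 (reflect across v@2): 8 holes -> [(2, 0), (2, 1), (2, 2), (2, 3), (3, 0), (3, 1), (3, 2), (3, 3)]
Unfold 3 (reflect across h@2): 16 holes -> [(0, 0), (0, 1), (0, 2), (0, 3), (1, 0), (1, 1), (1, 2), (1, 3), (2, 0), (2, 1), (2, 2), (2, 3), (3, 0), (3, 1), (3, 2), (3, 3)]
Unfold 4 (reflect across v@4): 32 holes -> [(0, 0), (0, 1), (0, 2), (0, 3), (0, 4), (0, 5), (0, 6), (0, 7), (1, 0), (1, 1), (1, 2), (1, 3), (1, 4), (1, 5), (1, 6), (1, 7), (2, 0), (2, 1), (2, 2), (2, 3), (2, 4), (2, 5), (2, 6), (2, 7), (3, 0), (3, 1), (3, 2), (3, 3), (3, 4), (3, 5), (3, 6), (3, 7)]

Answer: OOOOOOOO
OOOOOOOO
OOOOOOOO
OOOOOOOO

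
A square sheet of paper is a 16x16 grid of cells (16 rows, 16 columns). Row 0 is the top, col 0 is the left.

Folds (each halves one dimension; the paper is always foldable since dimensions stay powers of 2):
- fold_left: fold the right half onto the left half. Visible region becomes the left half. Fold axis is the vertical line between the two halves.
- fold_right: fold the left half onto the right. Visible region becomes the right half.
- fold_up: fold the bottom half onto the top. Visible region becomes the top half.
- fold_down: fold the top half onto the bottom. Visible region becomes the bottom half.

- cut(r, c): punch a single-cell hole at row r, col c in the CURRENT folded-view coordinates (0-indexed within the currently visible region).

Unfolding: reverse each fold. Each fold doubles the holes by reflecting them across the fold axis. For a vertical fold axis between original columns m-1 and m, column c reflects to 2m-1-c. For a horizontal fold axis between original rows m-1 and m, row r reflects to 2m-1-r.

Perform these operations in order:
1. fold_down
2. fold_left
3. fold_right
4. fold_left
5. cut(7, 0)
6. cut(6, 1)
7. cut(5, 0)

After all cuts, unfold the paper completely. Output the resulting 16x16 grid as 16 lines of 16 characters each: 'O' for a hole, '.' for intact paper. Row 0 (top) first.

Op 1 fold_down: fold axis h@8; visible region now rows[8,16) x cols[0,16) = 8x16
Op 2 fold_left: fold axis v@8; visible region now rows[8,16) x cols[0,8) = 8x8
Op 3 fold_right: fold axis v@4; visible region now rows[8,16) x cols[4,8) = 8x4
Op 4 fold_left: fold axis v@6; visible region now rows[8,16) x cols[4,6) = 8x2
Op 5 cut(7, 0): punch at orig (15,4); cuts so far [(15, 4)]; region rows[8,16) x cols[4,6) = 8x2
Op 6 cut(6, 1): punch at orig (14,5); cuts so far [(14, 5), (15, 4)]; region rows[8,16) x cols[4,6) = 8x2
Op 7 cut(5, 0): punch at orig (13,4); cuts so far [(13, 4), (14, 5), (15, 4)]; region rows[8,16) x cols[4,6) = 8x2
Unfold 1 (reflect across v@6): 6 holes -> [(13, 4), (13, 7), (14, 5), (14, 6), (15, 4), (15, 7)]
Unfold 2 (reflect across v@4): 12 holes -> [(13, 0), (13, 3), (13, 4), (13, 7), (14, 1), (14, 2), (14, 5), (14, 6), (15, 0), (15, 3), (15, 4), (15, 7)]
Unfold 3 (reflect across v@8): 24 holes -> [(13, 0), (13, 3), (13, 4), (13, 7), (13, 8), (13, 11), (13, 12), (13, 15), (14, 1), (14, 2), (14, 5), (14, 6), (14, 9), (14, 10), (14, 13), (14, 14), (15, 0), (15, 3), (15, 4), (15, 7), (15, 8), (15, 11), (15, 12), (15, 15)]
Unfold 4 (reflect across h@8): 48 holes -> [(0, 0), (0, 3), (0, 4), (0, 7), (0, 8), (0, 11), (0, 12), (0, 15), (1, 1), (1, 2), (1, 5), (1, 6), (1, 9), (1, 10), (1, 13), (1, 14), (2, 0), (2, 3), (2, 4), (2, 7), (2, 8), (2, 11), (2, 12), (2, 15), (13, 0), (13, 3), (13, 4), (13, 7), (13, 8), (13, 11), (13, 12), (13, 15), (14, 1), (14, 2), (14, 5), (14, 6), (14, 9), (14, 10), (14, 13), (14, 14), (15, 0), (15, 3), (15, 4), (15, 7), (15, 8), (15, 11), (15, 12), (15, 15)]

Answer: O..OO..OO..OO..O
.OO..OO..OO..OO.
O..OO..OO..OO..O
................
................
................
................
................
................
................
................
................
................
O..OO..OO..OO..O
.OO..OO..OO..OO.
O..OO..OO..OO..O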